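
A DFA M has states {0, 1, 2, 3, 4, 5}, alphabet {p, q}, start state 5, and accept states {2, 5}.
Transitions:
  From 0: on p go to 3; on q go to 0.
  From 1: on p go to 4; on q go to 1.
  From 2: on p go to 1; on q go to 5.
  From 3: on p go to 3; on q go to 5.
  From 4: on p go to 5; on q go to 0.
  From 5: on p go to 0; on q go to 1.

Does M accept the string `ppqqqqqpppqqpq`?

5 --p--> 0
0 --p--> 3
3 --q--> 5
5 --q--> 1
1 --q--> 1
1 --q--> 1
1 --q--> 1
1 --p--> 4
4 --p--> 5
5 --p--> 0
0 --q--> 0
0 --q--> 0
0 --p--> 3
3 --q--> 5
End in state 5, which is an accepting state.

accepted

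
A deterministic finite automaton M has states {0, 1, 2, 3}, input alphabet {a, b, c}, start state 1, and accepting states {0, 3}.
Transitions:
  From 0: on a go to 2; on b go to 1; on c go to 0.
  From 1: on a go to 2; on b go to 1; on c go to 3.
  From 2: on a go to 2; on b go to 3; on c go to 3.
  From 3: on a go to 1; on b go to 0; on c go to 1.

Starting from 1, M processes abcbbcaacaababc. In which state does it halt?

1 --a--> 2
2 --b--> 3
3 --c--> 1
1 --b--> 1
1 --b--> 1
1 --c--> 3
3 --a--> 1
1 --a--> 2
2 --c--> 3
3 --a--> 1
1 --a--> 2
2 --b--> 3
3 --a--> 1
1 --b--> 1
1 --c--> 3

3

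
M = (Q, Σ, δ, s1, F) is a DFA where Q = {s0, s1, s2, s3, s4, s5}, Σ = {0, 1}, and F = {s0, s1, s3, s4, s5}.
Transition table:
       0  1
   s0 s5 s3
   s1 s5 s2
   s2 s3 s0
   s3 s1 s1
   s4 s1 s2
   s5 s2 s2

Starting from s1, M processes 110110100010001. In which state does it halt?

s1 --1--> s2
s2 --1--> s0
s0 --0--> s5
s5 --1--> s2
s2 --1--> s0
s0 --0--> s5
s5 --1--> s2
s2 --0--> s3
s3 --0--> s1
s1 --0--> s5
s5 --1--> s2
s2 --0--> s3
s3 --0--> s1
s1 --0--> s5
s5 --1--> s2

s2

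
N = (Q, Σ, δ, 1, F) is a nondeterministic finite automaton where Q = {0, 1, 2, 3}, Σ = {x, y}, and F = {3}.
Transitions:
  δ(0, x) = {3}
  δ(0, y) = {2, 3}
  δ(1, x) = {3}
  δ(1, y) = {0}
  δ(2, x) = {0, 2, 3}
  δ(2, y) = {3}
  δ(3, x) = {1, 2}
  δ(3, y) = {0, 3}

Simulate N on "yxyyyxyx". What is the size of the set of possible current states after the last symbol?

Start: {1}
read y: {0}
read x: {3}
read y: {0, 3}
read y: {0, 2, 3}
read y: {0, 2, 3}
read x: {0, 1, 2, 3}
read y: {0, 2, 3}
read x: {0, 1, 2, 3}
Final reachable set {0, 1, 2, 3} has 4 states.

4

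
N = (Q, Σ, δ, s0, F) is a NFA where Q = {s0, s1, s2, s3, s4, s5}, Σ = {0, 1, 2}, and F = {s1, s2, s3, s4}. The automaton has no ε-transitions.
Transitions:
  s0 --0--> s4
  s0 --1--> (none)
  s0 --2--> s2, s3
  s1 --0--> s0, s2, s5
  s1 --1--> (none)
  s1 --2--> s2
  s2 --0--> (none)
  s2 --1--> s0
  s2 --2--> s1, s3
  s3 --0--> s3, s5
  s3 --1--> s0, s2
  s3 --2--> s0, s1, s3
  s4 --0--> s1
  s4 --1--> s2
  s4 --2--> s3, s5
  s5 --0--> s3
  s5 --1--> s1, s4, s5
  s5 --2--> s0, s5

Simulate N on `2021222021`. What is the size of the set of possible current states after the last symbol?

Start: {s0}
read 2: {s2, s3}
read 0: {s3, s5}
read 2: {s0, s1, s3, s5}
read 1: {s0, s1, s2, s4, s5}
read 2: {s0, s1, s2, s3, s5}
read 2: {s0, s1, s2, s3, s5}
read 2: {s0, s1, s2, s3, s5}
read 0: {s0, s2, s3, s4, s5}
read 2: {s0, s1, s2, s3, s5}
read 1: {s0, s1, s2, s4, s5}
Final reachable set {s0, s1, s2, s4, s5} has 5 states.

5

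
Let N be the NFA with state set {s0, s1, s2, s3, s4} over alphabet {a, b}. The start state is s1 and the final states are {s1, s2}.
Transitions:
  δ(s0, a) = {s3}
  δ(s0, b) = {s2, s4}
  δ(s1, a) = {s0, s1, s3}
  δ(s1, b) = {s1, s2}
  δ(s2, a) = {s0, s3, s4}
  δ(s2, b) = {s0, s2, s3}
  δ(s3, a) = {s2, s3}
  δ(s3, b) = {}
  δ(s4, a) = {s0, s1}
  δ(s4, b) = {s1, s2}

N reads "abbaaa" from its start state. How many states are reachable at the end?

Start: {s1}
read a: {s0, s1, s3}
read b: {s1, s2, s4}
read b: {s0, s1, s2, s3}
read a: {s0, s1, s2, s3, s4}
read a: {s0, s1, s2, s3, s4}
read a: {s0, s1, s2, s3, s4}
Final reachable set {s0, s1, s2, s3, s4} has 5 states.

5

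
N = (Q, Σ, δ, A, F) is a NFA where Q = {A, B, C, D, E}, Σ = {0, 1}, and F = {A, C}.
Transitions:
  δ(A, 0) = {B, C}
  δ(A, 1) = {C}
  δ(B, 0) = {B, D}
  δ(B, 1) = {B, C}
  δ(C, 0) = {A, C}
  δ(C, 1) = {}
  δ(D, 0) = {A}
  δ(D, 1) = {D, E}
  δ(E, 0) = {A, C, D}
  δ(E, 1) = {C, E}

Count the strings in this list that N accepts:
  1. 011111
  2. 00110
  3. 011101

011111: accepted
00110: accepted
011101: accepted

3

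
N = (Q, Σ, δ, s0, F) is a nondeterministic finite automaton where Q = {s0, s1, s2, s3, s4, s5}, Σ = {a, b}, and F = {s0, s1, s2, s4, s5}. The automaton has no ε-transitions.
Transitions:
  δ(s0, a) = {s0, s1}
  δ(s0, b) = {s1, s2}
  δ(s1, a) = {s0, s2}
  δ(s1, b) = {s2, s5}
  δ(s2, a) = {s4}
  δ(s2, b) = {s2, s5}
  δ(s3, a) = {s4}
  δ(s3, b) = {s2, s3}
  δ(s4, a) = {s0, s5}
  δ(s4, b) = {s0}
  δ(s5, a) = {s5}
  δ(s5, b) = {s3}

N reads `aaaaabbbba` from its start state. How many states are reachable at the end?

2

Start: {s0}
read a: {s0, s1}
read a: {s0, s1, s2}
read a: {s0, s1, s2, s4}
read a: {s0, s1, s2, s4, s5}
read a: {s0, s1, s2, s4, s5}
read b: {s0, s1, s2, s3, s5}
read b: {s1, s2, s3, s5}
read b: {s2, s3, s5}
read b: {s2, s3, s5}
read a: {s4, s5}
Final reachable set {s4, s5} has 2 states.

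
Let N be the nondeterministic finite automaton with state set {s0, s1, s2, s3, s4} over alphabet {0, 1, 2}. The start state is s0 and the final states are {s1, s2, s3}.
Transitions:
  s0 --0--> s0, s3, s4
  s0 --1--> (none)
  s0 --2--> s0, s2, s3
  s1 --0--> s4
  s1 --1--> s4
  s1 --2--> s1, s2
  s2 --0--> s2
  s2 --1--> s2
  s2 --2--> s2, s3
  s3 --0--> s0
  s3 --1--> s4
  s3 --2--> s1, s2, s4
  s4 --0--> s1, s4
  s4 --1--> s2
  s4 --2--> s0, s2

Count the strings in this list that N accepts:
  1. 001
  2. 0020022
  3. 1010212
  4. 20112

001: accepted
0020022: accepted
1010212: rejected
20112: accepted

3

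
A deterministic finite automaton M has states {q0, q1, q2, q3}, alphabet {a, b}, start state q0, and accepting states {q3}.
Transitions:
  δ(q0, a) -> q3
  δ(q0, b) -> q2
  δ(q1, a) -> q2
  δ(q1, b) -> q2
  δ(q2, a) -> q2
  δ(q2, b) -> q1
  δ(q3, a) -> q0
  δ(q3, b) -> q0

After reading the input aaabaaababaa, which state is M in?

q0 --a--> q3
q3 --a--> q0
q0 --a--> q3
q3 --b--> q0
q0 --a--> q3
q3 --a--> q0
q0 --a--> q3
q3 --b--> q0
q0 --a--> q3
q3 --b--> q0
q0 --a--> q3
q3 --a--> q0

q0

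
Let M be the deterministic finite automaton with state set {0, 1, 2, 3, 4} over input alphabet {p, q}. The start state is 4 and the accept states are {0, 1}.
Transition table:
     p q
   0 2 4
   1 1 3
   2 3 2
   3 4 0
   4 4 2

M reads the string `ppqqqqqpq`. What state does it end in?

4 --p--> 4
4 --p--> 4
4 --q--> 2
2 --q--> 2
2 --q--> 2
2 --q--> 2
2 --q--> 2
2 --p--> 3
3 --q--> 0

0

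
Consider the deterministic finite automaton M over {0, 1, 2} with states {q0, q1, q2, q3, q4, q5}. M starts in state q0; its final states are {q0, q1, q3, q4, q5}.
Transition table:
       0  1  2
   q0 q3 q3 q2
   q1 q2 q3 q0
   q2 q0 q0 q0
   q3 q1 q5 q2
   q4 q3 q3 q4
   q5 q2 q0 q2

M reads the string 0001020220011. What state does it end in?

q5

q0 --0--> q3
q3 --0--> q1
q1 --0--> q2
q2 --1--> q0
q0 --0--> q3
q3 --2--> q2
q2 --0--> q0
q0 --2--> q2
q2 --2--> q0
q0 --0--> q3
q3 --0--> q1
q1 --1--> q3
q3 --1--> q5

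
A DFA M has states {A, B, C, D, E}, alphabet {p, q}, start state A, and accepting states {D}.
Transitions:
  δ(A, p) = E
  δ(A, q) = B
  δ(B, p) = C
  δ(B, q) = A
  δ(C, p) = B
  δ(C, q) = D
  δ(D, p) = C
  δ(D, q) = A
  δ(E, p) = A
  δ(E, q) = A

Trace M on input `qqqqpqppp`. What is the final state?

A --q--> B
B --q--> A
A --q--> B
B --q--> A
A --p--> E
E --q--> A
A --p--> E
E --p--> A
A --p--> E

E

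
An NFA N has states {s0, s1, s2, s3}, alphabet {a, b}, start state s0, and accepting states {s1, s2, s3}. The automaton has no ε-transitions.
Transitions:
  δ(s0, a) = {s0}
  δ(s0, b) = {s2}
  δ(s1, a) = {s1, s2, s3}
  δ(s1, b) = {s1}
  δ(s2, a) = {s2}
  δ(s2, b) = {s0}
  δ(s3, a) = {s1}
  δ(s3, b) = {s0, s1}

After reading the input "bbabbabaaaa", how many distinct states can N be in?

1

Start: {s0}
read b: {s2}
read b: {s0}
read a: {s0}
read b: {s2}
read b: {s0}
read a: {s0}
read b: {s2}
read a: {s2}
read a: {s2}
read a: {s2}
read a: {s2}
Final reachable set {s2} has 1 state.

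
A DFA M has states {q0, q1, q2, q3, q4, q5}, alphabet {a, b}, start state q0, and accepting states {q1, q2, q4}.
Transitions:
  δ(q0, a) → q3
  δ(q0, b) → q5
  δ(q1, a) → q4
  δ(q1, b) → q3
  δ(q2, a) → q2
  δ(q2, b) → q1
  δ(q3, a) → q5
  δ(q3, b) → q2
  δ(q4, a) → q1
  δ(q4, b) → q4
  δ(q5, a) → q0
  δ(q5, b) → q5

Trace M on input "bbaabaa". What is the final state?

q0 --b--> q5
q5 --b--> q5
q5 --a--> q0
q0 --a--> q3
q3 --b--> q2
q2 --a--> q2
q2 --a--> q2

q2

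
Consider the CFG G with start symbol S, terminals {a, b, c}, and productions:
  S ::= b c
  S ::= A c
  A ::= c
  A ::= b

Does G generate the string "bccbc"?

no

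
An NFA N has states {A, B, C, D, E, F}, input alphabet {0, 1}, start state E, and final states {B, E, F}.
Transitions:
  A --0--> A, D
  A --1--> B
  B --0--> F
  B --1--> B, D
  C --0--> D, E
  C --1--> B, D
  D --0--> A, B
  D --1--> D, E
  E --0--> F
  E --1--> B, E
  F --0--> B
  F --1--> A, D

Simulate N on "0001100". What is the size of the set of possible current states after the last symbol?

4

Start: {E}
read 0: {F}
read 0: {B}
read 0: {F}
read 1: {A, D}
read 1: {B, D, E}
read 0: {A, B, F}
read 0: {A, B, D, F}
Final reachable set {A, B, D, F} has 4 states.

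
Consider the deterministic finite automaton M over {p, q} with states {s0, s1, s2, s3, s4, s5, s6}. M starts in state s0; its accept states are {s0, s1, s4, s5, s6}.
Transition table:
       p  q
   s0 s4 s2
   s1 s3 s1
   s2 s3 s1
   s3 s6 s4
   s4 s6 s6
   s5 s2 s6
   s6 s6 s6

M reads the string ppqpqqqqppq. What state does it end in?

s0 --p--> s4
s4 --p--> s6
s6 --q--> s6
s6 --p--> s6
s6 --q--> s6
s6 --q--> s6
s6 --q--> s6
s6 --q--> s6
s6 --p--> s6
s6 --p--> s6
s6 --q--> s6

s6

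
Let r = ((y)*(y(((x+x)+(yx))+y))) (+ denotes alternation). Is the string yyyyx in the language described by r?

Split as yy·yyx: (y)* matches yy and (y(((x+x)+(yx))+y)) matches yyx.

yes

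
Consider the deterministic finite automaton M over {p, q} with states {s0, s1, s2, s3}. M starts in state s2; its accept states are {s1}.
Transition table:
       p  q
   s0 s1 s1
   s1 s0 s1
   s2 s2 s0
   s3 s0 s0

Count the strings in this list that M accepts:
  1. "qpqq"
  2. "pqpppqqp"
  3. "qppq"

2

"qpqq": accepted
"pqpppqqp": rejected
"qppq": accepted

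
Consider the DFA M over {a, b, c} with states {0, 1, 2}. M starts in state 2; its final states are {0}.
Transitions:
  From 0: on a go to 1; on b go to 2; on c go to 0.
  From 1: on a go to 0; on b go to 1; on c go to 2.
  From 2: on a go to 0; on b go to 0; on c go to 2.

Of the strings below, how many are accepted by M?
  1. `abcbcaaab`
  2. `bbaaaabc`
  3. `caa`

`abcbcaaab`: rejected
`bbaaaabc`: rejected
`caa`: rejected

0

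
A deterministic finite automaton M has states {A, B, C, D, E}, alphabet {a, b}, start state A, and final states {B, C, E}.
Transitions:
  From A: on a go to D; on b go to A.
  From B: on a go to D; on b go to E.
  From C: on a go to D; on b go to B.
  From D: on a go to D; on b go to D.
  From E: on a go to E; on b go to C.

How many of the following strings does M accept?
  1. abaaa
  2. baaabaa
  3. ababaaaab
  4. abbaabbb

0

abaaa: rejected
baaabaa: rejected
ababaaaab: rejected
abbaabbb: rejected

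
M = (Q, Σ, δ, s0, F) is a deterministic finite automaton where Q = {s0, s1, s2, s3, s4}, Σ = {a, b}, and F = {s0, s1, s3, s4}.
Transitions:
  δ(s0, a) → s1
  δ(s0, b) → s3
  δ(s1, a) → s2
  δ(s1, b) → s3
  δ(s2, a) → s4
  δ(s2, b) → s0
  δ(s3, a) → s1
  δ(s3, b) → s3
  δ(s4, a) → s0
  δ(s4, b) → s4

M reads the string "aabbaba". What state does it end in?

s0 --a--> s1
s1 --a--> s2
s2 --b--> s0
s0 --b--> s3
s3 --a--> s1
s1 --b--> s3
s3 --a--> s1

s1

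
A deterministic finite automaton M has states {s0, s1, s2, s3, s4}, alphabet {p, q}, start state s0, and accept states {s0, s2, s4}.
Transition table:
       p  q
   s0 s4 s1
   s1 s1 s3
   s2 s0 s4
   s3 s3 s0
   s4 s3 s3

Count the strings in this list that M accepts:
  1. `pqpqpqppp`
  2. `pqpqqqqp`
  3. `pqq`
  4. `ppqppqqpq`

`pqpqpqppp`: rejected
`pqpqqqqp`: accepted
`pqq`: accepted
`ppqppqqpq`: rejected

2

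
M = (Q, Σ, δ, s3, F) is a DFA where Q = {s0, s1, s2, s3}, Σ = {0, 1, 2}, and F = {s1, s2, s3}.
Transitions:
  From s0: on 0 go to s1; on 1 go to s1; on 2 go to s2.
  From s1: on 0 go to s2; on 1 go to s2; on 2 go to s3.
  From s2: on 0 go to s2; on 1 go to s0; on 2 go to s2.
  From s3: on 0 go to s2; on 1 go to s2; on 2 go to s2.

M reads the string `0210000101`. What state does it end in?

s3 --0--> s2
s2 --2--> s2
s2 --1--> s0
s0 --0--> s1
s1 --0--> s2
s2 --0--> s2
s2 --0--> s2
s2 --1--> s0
s0 --0--> s1
s1 --1--> s2

s2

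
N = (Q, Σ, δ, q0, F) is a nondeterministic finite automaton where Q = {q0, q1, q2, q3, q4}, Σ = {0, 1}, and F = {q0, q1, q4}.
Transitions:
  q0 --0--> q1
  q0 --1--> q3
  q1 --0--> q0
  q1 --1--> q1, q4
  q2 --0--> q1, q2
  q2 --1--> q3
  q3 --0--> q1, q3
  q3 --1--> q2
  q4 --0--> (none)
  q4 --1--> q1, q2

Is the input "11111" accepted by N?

Start: {q0}
read 1: {q3}
read 1: {q2}
read 1: {q3}
read 1: {q2}
read 1: {q3}
Reachable ∩ accepting = {} — empty.

rejected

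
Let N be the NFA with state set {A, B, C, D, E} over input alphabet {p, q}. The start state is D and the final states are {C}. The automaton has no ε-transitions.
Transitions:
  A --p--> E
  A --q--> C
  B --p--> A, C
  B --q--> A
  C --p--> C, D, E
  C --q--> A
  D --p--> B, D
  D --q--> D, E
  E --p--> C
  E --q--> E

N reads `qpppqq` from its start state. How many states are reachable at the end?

4

Start: {D}
read q: {D, E}
read p: {B, C, D}
read p: {A, B, C, D, E}
read p: {A, B, C, D, E}
read q: {A, C, D, E}
read q: {A, C, D, E}
Final reachable set {A, C, D, E} has 4 states.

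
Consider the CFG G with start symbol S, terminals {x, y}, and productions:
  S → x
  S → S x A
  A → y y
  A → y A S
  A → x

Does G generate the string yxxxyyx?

no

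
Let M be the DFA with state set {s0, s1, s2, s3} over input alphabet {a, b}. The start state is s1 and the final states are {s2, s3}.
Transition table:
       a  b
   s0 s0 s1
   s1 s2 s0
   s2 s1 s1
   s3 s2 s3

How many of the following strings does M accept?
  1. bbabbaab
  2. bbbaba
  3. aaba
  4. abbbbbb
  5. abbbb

1

bbabbaab: rejected
bbbaba: accepted
aaba: rejected
abbbbbb: rejected
abbbb: rejected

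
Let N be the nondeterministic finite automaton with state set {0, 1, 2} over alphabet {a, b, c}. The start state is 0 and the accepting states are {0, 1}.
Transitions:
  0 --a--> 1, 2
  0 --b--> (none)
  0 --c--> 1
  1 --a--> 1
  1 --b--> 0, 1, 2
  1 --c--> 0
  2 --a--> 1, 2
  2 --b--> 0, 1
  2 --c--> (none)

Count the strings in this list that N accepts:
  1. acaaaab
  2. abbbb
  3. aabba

3

acaaaab: accepted
abbbb: accepted
aabba: accepted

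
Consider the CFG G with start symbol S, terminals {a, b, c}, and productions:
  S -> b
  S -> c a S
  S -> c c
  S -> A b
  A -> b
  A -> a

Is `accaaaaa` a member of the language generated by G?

no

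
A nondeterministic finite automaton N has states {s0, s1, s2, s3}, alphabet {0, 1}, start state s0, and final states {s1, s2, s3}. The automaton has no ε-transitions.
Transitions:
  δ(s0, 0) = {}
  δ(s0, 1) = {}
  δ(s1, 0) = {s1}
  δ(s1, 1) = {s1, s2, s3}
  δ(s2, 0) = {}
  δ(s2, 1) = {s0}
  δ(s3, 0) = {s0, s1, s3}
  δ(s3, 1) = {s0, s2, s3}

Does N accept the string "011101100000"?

Start: {s0}
read 0: {}
The reachable set is empty and stays empty for the remaining 11 symbols.
Reachable ∩ accepting = {} — empty.

rejected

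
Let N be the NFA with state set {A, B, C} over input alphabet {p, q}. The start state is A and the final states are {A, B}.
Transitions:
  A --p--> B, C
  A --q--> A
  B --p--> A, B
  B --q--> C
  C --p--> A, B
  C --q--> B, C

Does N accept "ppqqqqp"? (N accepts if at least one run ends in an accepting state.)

accepted

Start: {A}
read p: {B, C}
read p: {A, B}
read q: {A, C}
read q: {A, B, C}
read q: {A, B, C}
read q: {A, B, C}
read p: {A, B, C}
Reachable ∩ accepting = {A, B} — nonempty.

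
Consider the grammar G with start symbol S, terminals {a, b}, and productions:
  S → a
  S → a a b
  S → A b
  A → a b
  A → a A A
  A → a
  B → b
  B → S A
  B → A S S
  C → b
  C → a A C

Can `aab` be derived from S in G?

S ⇒ aab

yes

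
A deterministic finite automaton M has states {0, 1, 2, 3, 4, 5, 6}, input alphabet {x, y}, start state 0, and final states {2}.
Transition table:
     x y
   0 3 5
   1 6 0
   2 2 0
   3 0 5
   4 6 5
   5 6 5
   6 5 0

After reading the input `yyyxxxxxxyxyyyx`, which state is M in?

6

0 --y--> 5
5 --y--> 5
5 --y--> 5
5 --x--> 6
6 --x--> 5
5 --x--> 6
6 --x--> 5
5 --x--> 6
6 --x--> 5
5 --y--> 5
5 --x--> 6
6 --y--> 0
0 --y--> 5
5 --y--> 5
5 --x--> 6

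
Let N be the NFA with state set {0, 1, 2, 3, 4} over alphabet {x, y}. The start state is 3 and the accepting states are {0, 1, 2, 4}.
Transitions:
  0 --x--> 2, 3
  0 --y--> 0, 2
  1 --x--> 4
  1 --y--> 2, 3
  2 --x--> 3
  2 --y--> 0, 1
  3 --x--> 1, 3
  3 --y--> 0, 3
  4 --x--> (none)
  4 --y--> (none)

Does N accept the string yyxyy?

accepted

Start: {3}
read y: {0, 3}
read y: {0, 2, 3}
read x: {1, 2, 3}
read y: {0, 1, 2, 3}
read y: {0, 1, 2, 3}
Reachable ∩ accepting = {0, 1, 2} — nonempty.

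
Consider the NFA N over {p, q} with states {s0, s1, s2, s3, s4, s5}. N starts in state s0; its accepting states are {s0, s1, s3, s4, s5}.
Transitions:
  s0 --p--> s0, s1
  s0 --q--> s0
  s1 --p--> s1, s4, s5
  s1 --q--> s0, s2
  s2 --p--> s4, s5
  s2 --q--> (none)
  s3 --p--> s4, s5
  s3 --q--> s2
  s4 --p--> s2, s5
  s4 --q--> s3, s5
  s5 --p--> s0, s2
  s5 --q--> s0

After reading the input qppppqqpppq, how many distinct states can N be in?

Start: {s0}
read q: {s0}
read p: {s0, s1}
read p: {s0, s1, s4, s5}
read p: {s0, s1, s2, s4, s5}
read p: {s0, s1, s2, s4, s5}
read q: {s0, s2, s3, s5}
read q: {s0, s2}
read p: {s0, s1, s4, s5}
read p: {s0, s1, s2, s4, s5}
read p: {s0, s1, s2, s4, s5}
read q: {s0, s2, s3, s5}
Final reachable set {s0, s2, s3, s5} has 4 states.

4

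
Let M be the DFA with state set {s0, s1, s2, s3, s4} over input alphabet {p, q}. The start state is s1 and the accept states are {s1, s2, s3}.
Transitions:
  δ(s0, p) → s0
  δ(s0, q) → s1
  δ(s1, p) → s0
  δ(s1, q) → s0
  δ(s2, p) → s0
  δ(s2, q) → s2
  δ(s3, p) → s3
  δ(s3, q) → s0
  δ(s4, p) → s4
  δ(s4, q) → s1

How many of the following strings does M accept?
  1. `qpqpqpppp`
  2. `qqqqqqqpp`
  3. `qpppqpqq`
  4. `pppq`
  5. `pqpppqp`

`qpqpqpppp`: rejected
`qqqqqqqpp`: rejected
`qpppqpqq`: rejected
`pppq`: accepted
`pqpppqp`: rejected

1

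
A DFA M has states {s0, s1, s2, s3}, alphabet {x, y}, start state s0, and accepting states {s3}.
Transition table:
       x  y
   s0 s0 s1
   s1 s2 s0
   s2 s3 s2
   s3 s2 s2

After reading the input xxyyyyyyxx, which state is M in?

s0

s0 --x--> s0
s0 --x--> s0
s0 --y--> s1
s1 --y--> s0
s0 --y--> s1
s1 --y--> s0
s0 --y--> s1
s1 --y--> s0
s0 --x--> s0
s0 --x--> s0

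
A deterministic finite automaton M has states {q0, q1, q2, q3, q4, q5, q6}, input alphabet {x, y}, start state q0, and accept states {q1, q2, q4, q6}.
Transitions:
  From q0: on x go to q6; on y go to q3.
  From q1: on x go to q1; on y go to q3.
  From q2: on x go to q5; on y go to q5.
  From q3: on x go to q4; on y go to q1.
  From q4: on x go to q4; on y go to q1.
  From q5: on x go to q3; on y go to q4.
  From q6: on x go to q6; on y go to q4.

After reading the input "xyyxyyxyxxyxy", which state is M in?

q3

q0 --x--> q6
q6 --y--> q4
q4 --y--> q1
q1 --x--> q1
q1 --y--> q3
q3 --y--> q1
q1 --x--> q1
q1 --y--> q3
q3 --x--> q4
q4 --x--> q4
q4 --y--> q1
q1 --x--> q1
q1 --y--> q3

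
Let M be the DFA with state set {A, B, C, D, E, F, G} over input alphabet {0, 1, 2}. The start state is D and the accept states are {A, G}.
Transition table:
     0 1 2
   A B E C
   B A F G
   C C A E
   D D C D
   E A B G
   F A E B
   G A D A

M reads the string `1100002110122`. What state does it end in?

A

D --1--> C
C --1--> A
A --0--> B
B --0--> A
A --0--> B
B --0--> A
A --2--> C
C --1--> A
A --1--> E
E --0--> A
A --1--> E
E --2--> G
G --2--> A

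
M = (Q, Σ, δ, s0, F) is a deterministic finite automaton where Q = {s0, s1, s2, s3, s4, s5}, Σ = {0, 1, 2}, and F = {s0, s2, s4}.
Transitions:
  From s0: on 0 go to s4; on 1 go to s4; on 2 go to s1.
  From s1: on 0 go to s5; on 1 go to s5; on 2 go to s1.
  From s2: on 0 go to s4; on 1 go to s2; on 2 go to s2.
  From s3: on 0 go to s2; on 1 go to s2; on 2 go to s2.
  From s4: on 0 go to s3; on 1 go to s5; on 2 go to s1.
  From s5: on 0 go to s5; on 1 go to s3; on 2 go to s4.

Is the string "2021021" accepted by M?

rejected

s0 --2--> s1
s1 --0--> s5
s5 --2--> s4
s4 --1--> s5
s5 --0--> s5
s5 --2--> s4
s4 --1--> s5
End in state s5, which is not an accepting state.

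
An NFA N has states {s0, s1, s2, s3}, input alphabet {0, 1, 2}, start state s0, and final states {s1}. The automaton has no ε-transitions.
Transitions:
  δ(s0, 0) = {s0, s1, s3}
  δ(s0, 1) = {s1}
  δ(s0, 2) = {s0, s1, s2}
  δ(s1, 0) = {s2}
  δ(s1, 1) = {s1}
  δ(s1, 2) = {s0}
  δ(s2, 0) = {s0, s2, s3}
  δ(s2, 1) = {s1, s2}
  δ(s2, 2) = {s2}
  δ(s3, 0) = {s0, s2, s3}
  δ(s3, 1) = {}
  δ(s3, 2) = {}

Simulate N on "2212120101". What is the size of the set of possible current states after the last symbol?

2

Start: {s0}
read 2: {s0, s1, s2}
read 2: {s0, s1, s2}
read 1: {s1, s2}
read 2: {s0, s2}
read 1: {s1, s2}
read 2: {s0, s2}
read 0: {s0, s1, s2, s3}
read 1: {s1, s2}
read 0: {s0, s2, s3}
read 1: {s1, s2}
Final reachable set {s1, s2} has 2 states.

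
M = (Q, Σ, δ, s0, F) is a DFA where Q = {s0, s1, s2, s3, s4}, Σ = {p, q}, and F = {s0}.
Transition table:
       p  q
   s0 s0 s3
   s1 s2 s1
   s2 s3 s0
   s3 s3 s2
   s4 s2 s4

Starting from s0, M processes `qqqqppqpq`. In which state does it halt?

s0 --q--> s3
s3 --q--> s2
s2 --q--> s0
s0 --q--> s3
s3 --p--> s3
s3 --p--> s3
s3 --q--> s2
s2 --p--> s3
s3 --q--> s2

s2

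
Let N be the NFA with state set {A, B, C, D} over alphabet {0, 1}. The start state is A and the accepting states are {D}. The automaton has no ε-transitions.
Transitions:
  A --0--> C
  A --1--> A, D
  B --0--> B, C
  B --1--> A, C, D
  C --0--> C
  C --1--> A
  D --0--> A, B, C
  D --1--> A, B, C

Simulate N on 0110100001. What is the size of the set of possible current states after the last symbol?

Start: {A}
read 0: {C}
read 1: {A}
read 1: {A, D}
read 0: {A, B, C}
read 1: {A, C, D}
read 0: {A, B, C}
read 0: {B, C}
read 0: {B, C}
read 0: {B, C}
read 1: {A, C, D}
Final reachable set {A, C, D} has 3 states.

3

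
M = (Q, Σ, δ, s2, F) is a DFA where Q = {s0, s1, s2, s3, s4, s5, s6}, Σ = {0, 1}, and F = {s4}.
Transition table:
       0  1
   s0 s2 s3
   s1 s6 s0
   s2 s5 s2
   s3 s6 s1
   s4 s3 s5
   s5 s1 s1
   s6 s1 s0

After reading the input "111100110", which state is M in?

s2 --1--> s2
s2 --1--> s2
s2 --1--> s2
s2 --1--> s2
s2 --0--> s5
s5 --0--> s1
s1 --1--> s0
s0 --1--> s3
s3 --0--> s6

s6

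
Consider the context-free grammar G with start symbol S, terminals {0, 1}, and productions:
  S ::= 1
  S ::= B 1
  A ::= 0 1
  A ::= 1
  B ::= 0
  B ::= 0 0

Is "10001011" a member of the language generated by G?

no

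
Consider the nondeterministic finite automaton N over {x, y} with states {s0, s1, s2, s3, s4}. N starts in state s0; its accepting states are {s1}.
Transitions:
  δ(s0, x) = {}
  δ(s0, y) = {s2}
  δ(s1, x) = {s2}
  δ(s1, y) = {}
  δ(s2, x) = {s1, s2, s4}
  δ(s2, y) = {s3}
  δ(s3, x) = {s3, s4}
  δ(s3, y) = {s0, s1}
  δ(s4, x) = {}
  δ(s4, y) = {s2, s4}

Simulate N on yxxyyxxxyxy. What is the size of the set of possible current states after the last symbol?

Start: {s0}
read y: {s2}
read x: {s1, s2, s4}
read x: {s1, s2, s4}
read y: {s2, s3, s4}
read y: {s0, s1, s2, s3, s4}
read x: {s1, s2, s3, s4}
read x: {s1, s2, s3, s4}
read x: {s1, s2, s3, s4}
read y: {s0, s1, s2, s3, s4}
read x: {s1, s2, s3, s4}
read y: {s0, s1, s2, s3, s4}
Final reachable set {s0, s1, s2, s3, s4} has 5 states.

5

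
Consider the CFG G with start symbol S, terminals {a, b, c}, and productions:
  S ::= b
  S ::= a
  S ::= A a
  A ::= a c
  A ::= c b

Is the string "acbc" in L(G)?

no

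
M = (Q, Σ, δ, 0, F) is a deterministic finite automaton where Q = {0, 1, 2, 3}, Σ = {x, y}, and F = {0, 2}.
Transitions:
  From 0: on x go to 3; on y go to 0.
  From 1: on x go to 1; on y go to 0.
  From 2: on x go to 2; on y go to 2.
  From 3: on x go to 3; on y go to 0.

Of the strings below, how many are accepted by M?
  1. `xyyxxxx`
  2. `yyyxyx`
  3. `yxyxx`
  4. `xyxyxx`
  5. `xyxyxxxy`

1

`xyyxxxx`: rejected
`yyyxyx`: rejected
`yxyxx`: rejected
`xyxyxx`: rejected
`xyxyxxxy`: accepted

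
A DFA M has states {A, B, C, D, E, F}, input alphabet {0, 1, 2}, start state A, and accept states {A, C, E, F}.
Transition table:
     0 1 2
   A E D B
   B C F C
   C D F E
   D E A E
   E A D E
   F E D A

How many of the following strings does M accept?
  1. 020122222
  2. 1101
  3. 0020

020122222: accepted
1101: rejected
0020: accepted

2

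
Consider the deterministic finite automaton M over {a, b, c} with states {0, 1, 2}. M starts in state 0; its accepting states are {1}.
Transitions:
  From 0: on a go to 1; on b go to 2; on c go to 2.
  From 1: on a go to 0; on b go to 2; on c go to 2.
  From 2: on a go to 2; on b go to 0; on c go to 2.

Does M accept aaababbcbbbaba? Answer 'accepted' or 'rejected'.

0 --a--> 1
1 --a--> 0
0 --a--> 1
1 --b--> 2
2 --a--> 2
2 --b--> 0
0 --b--> 2
2 --c--> 2
2 --b--> 0
0 --b--> 2
2 --b--> 0
0 --a--> 1
1 --b--> 2
2 --a--> 2
End in state 2, which is not an accepting state.

rejected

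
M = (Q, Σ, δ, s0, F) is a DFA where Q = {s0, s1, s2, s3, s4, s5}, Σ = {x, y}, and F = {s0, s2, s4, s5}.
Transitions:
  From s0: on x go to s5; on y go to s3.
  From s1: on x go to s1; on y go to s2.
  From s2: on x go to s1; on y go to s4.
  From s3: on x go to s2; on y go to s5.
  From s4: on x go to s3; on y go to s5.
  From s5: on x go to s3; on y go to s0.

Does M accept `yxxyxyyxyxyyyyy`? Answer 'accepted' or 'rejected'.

s0 --y--> s3
s3 --x--> s2
s2 --x--> s1
s1 --y--> s2
s2 --x--> s1
s1 --y--> s2
s2 --y--> s4
s4 --x--> s3
s3 --y--> s5
s5 --x--> s3
s3 --y--> s5
s5 --y--> s0
s0 --y--> s3
s3 --y--> s5
s5 --y--> s0
End in state s0, which is an accepting state.

accepted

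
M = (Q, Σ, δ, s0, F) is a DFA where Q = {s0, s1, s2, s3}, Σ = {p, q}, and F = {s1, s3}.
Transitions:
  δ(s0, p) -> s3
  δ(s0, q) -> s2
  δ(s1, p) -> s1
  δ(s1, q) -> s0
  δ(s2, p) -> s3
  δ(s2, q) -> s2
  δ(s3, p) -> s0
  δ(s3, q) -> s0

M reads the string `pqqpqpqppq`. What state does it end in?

s2

s0 --p--> s3
s3 --q--> s0
s0 --q--> s2
s2 --p--> s3
s3 --q--> s0
s0 --p--> s3
s3 --q--> s0
s0 --p--> s3
s3 --p--> s0
s0 --q--> s2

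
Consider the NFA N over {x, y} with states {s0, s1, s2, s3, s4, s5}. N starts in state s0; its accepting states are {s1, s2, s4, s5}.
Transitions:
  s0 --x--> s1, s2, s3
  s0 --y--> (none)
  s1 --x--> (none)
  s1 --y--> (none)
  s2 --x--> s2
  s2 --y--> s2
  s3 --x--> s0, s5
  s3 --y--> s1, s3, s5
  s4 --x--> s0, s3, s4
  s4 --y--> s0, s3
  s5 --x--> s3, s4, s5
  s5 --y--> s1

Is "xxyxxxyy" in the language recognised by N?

Start: {s0}
read x: {s1, s2, s3}
read x: {s0, s2, s5}
read y: {s1, s2}
read x: {s2}
read x: {s2}
read x: {s2}
read y: {s2}
read y: {s2}
Reachable ∩ accepting = {s2} — nonempty.

accepted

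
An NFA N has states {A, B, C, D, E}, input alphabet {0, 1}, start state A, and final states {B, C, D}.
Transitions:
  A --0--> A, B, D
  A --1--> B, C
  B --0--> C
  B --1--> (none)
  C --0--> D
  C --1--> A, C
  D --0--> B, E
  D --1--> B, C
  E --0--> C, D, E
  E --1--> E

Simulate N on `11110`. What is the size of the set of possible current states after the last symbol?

Start: {A}
read 1: {B, C}
read 1: {A, C}
read 1: {A, B, C}
read 1: {A, B, C}
read 0: {A, B, C, D}
Final reachable set {A, B, C, D} has 4 states.

4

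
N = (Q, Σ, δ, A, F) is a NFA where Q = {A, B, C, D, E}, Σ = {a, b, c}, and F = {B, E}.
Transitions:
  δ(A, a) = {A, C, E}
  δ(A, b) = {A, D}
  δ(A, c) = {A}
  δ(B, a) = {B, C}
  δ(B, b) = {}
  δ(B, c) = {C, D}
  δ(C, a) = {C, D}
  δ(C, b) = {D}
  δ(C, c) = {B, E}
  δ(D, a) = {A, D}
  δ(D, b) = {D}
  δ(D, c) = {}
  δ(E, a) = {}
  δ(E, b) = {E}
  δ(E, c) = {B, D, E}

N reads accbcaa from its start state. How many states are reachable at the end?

Start: {A}
read a: {A, C, E}
read c: {A, B, D, E}
read c: {A, B, C, D, E}
read b: {A, D, E}
read c: {A, B, D, E}
read a: {A, B, C, D, E}
read a: {A, B, C, D, E}
Final reachable set {A, B, C, D, E} has 5 states.

5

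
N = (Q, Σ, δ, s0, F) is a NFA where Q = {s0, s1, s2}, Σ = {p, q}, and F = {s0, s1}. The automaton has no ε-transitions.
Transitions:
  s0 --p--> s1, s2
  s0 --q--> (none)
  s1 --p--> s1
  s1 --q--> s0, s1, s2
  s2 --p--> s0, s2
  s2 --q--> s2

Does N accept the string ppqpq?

accepted

Start: {s0}
read p: {s1, s2}
read p: {s0, s1, s2}
read q: {s0, s1, s2}
read p: {s0, s1, s2}
read q: {s0, s1, s2}
Reachable ∩ accepting = {s0, s1} — nonempty.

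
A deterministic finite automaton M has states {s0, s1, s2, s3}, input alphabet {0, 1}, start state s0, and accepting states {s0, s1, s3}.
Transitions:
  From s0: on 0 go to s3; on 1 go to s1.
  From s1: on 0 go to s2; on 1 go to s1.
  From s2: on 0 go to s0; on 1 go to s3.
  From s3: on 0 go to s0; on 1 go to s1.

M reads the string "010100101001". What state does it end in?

s1

s0 --0--> s3
s3 --1--> s1
s1 --0--> s2
s2 --1--> s3
s3 --0--> s0
s0 --0--> s3
s3 --1--> s1
s1 --0--> s2
s2 --1--> s3
s3 --0--> s0
s0 --0--> s3
s3 --1--> s1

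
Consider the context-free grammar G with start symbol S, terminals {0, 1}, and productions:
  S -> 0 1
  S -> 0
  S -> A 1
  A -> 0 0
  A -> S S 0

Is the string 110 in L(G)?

no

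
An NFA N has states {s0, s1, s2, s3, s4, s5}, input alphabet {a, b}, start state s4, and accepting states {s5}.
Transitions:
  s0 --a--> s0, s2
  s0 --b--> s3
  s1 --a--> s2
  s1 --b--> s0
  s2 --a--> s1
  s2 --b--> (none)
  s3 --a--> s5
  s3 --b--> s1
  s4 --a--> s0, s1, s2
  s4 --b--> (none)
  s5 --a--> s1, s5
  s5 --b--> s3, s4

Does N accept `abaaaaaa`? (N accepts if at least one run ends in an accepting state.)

Start: {s4}
read a: {s0, s1, s2}
read b: {s0, s3}
read a: {s0, s2, s5}
read a: {s0, s1, s2, s5}
read a: {s0, s1, s2, s5}
read a: {s0, s1, s2, s5}
read a: {s0, s1, s2, s5}
read a: {s0, s1, s2, s5}
Reachable ∩ accepting = {s5} — nonempty.

accepted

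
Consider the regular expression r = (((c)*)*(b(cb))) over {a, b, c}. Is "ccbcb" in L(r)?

Split as cc·bcb: ((c)*)* matches cc and (b(cb)) matches bcb.

yes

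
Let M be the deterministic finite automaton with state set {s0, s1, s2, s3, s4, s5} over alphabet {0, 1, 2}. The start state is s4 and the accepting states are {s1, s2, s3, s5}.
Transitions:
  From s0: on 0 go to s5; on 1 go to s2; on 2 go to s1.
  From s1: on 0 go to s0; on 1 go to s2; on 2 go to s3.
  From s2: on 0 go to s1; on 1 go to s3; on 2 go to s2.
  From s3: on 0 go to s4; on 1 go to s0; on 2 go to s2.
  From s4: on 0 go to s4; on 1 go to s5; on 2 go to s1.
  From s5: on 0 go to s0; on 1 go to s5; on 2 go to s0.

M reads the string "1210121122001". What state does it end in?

s4 --1--> s5
s5 --2--> s0
s0 --1--> s2
s2 --0--> s1
s1 --1--> s2
s2 --2--> s2
s2 --1--> s3
s3 --1--> s0
s0 --2--> s1
s1 --2--> s3
s3 --0--> s4
s4 --0--> s4
s4 --1--> s5

s5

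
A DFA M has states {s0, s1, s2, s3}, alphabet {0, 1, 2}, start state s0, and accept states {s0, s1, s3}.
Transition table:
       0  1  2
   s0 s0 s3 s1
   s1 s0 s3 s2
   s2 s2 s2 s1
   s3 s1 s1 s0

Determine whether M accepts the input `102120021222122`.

rejected

s0 --1--> s3
s3 --0--> s1
s1 --2--> s2
s2 --1--> s2
s2 --2--> s1
s1 --0--> s0
s0 --0--> s0
s0 --2--> s1
s1 --1--> s3
s3 --2--> s0
s0 --2--> s1
s1 --2--> s2
s2 --1--> s2
s2 --2--> s1
s1 --2--> s2
End in state s2, which is not an accepting state.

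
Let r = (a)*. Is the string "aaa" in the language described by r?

Split into 3 pieces a · a · a; each matches a.

yes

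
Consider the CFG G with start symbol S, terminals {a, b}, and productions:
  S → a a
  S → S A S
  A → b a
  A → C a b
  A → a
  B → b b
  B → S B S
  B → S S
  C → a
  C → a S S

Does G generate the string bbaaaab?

no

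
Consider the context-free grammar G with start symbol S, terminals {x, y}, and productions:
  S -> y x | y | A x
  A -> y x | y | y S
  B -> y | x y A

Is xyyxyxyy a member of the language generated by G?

no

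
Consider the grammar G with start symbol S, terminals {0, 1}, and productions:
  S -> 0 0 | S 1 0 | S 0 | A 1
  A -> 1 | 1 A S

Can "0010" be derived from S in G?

yes

S ⇒ S10 ⇒ 0010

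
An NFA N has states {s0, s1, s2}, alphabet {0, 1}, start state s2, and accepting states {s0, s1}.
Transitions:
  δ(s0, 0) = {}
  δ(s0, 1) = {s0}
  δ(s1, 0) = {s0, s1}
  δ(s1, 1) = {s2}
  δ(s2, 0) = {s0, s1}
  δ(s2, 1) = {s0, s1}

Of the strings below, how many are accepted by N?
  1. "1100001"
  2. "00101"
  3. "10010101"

"1100001": accepted
"00101": accepted
"10010101": accepted

3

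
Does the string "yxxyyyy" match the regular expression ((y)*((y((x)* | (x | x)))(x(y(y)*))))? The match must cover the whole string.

Split as ε·yxxyyyy: (y)* matches ε and ((y((x)*|(x|x)))(x(y(y)*))) matches yxxyyyy.

yes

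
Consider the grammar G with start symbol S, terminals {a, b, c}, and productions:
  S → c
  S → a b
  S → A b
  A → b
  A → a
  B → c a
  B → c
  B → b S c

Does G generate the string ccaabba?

no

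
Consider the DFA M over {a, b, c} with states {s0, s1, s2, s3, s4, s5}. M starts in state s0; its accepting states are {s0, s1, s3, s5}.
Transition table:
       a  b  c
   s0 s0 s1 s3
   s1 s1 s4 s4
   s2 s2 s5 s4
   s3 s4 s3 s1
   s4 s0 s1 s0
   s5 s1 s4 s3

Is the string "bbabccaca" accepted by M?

rejected

s0 --b--> s1
s1 --b--> s4
s4 --a--> s0
s0 --b--> s1
s1 --c--> s4
s4 --c--> s0
s0 --a--> s0
s0 --c--> s3
s3 --a--> s4
End in state s4, which is not an accepting state.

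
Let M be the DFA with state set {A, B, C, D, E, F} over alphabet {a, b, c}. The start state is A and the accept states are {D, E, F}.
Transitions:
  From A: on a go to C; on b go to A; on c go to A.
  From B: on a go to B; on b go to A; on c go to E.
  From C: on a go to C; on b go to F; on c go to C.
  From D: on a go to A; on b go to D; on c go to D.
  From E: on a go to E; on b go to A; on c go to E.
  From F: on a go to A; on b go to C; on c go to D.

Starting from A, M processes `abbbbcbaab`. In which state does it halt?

A --a--> C
C --b--> F
F --b--> C
C --b--> F
F --b--> C
C --c--> C
C --b--> F
F --a--> A
A --a--> C
C --b--> F

F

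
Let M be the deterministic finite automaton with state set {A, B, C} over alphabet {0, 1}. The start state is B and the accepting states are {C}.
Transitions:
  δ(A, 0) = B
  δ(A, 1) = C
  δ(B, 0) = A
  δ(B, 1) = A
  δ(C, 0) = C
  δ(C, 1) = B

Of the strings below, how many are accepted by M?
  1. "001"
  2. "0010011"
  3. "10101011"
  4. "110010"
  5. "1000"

1

"001": rejected
"0010011": rejected
"10101011": accepted
"110010": rejected
"1000": rejected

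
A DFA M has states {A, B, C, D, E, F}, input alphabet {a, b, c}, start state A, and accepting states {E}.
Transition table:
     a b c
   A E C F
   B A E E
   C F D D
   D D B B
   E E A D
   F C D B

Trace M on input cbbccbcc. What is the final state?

A --c--> F
F --b--> D
D --b--> B
B --c--> E
E --c--> D
D --b--> B
B --c--> E
E --c--> D

D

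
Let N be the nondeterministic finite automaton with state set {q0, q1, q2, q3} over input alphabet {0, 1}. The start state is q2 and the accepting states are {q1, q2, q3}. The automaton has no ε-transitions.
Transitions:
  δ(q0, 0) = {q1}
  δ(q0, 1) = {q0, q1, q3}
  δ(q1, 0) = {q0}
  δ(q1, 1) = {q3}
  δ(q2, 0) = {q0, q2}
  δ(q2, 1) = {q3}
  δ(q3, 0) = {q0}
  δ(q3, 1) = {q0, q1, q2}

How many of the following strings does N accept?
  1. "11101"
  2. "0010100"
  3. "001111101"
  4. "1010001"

4

"11101": accepted
"0010100": accepted
"001111101": accepted
"1010001": accepted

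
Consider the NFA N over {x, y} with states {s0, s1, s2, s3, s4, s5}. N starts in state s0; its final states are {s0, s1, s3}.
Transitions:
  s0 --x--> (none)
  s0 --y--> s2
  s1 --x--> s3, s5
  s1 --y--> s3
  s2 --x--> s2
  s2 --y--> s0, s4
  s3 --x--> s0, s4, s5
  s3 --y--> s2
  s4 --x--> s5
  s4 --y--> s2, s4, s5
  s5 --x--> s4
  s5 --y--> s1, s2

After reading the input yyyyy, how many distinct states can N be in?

Start: {s0}
read y: {s2}
read y: {s0, s4}
read y: {s2, s4, s5}
read y: {s0, s1, s2, s4, s5}
read y: {s0, s1, s2, s3, s4, s5}
Final reachable set {s0, s1, s2, s3, s4, s5} has 6 states.

6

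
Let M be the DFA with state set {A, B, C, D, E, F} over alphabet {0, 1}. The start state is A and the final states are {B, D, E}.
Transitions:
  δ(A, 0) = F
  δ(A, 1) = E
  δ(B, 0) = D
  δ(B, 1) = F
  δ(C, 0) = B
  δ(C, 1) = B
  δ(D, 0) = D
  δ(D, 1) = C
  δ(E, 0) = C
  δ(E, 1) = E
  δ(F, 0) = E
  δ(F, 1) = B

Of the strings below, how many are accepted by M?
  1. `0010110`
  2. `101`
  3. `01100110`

`0010110`: accepted
`101`: accepted
`01100110`: accepted

3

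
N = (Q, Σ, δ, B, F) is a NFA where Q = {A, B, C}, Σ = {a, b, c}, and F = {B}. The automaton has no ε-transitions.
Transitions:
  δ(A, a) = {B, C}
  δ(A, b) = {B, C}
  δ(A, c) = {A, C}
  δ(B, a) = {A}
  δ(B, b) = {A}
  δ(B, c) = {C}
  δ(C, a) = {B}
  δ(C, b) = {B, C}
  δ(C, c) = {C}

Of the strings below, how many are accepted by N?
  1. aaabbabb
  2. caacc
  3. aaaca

2

aaabbabb: accepted
caacc: rejected
aaaca: accepted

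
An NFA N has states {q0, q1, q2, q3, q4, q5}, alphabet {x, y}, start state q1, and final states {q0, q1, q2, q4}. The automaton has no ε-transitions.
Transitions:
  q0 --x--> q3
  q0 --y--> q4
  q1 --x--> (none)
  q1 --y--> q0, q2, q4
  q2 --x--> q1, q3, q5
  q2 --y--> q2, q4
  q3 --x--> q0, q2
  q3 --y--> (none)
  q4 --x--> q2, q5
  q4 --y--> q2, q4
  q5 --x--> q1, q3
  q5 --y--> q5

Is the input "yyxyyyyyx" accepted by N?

accepted

Start: {q1}
read y: {q0, q2, q4}
read y: {q2, q4}
read x: {q1, q2, q3, q5}
read y: {q0, q2, q4, q5}
read y: {q2, q4, q5}
read y: {q2, q4, q5}
read y: {q2, q4, q5}
read y: {q2, q4, q5}
read x: {q1, q2, q3, q5}
Reachable ∩ accepting = {q1, q2} — nonempty.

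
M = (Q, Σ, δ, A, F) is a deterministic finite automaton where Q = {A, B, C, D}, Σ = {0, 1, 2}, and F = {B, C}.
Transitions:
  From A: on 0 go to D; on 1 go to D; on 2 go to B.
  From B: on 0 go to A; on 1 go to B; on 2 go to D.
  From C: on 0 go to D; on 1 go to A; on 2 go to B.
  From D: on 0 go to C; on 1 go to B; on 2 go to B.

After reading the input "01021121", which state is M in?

B

A --0--> D
D --1--> B
B --0--> A
A --2--> B
B --1--> B
B --1--> B
B --2--> D
D --1--> B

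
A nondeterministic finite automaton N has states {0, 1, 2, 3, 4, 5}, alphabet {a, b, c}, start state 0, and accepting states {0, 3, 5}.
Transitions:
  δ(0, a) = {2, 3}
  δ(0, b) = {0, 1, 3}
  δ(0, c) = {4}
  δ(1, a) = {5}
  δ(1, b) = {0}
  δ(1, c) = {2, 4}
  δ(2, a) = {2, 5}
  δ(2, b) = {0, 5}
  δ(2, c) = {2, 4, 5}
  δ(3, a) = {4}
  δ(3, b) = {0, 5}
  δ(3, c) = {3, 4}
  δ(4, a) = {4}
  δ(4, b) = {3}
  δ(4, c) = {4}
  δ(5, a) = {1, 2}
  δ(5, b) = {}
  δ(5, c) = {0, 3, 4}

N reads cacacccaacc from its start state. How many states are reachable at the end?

1

Start: {0}
read c: {4}
read a: {4}
read c: {4}
read a: {4}
read c: {4}
read c: {4}
read c: {4}
read a: {4}
read a: {4}
read c: {4}
read c: {4}
Final reachable set {4} has 1 state.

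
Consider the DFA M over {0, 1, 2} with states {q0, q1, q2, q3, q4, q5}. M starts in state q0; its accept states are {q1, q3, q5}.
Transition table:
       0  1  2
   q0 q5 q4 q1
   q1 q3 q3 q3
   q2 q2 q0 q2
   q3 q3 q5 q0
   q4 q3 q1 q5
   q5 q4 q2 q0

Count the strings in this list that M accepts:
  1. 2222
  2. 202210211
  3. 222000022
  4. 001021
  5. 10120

2222: accepted
202210211: accepted
222000022: accepted
001021: rejected
10120: accepted

4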